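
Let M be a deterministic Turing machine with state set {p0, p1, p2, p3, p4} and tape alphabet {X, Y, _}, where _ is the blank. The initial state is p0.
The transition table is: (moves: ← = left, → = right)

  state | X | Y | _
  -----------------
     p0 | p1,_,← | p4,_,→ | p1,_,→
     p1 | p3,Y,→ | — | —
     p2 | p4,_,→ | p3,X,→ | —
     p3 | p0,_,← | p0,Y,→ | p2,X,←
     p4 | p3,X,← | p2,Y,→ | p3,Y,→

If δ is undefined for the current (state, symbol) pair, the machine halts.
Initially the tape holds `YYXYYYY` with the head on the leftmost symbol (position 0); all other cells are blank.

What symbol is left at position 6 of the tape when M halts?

_

p0 | [Y]YXYYYY__   read Y → write _, move →, go to p4
p4 | _[Y]XYYYY__   read Y → write Y, move →, go to p2
p2 | _Y[X]YYYY__   read X → write _, move →, go to p4
p4 | _Y_[Y]YYY__   read Y → write Y, move →, go to p2
p2 | _Y_Y[Y]YY__   read Y → write X, move →, go to p3
p3 | _Y_YX[Y]Y__   read Y → write Y, move →, go to p0
p0 | _Y_YXY[Y]__   read Y → write _, move →, go to p4
p4 | _Y_YXY_[_]_   read _ → write Y, move →, go to p3
p3 | _Y_YXY_Y[_]   read _ → write X, move ←, go to p2
p2 | _Y_YXY_[Y]X   read Y → write X, move →, go to p3
p3 | _Y_YXY_X[X]   read X → write _, move ←, go to p0
p0 | _Y_YXY_[X]_   read X → write _, move ←, go to p1
p1 | _Y_YXY[_]__
Cell 6 holds _ when M halts.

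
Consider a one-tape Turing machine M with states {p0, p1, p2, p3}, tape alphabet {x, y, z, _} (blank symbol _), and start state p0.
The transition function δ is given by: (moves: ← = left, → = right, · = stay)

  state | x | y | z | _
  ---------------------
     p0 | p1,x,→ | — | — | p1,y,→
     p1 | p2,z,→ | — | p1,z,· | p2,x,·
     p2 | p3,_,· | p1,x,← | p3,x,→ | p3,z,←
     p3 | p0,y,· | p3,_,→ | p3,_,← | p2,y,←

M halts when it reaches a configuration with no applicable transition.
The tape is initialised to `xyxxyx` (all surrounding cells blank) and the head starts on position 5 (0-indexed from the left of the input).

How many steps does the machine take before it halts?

19

state=p0 head=5 tape=xyxxy[x]__   (p0,x)→(p1,x,→)
state=p1 head=6 tape=xyxxyx[_]_   (p1,_)→(p2,x,·)
state=p2 head=6 tape=xyxxyx[x]_   (p2,x)→(p3,_,·)
state=p3 head=6 tape=xyxxyx[_]_   (p3,_)→(p2,y,←)
state=p2 head=5 tape=xyxxy[x]y_   (p2,x)→(p3,_,·)
state=p3 head=5 tape=xyxxy[_]y_   (p3,_)→(p2,y,←)
state=p2 head=4 tape=xyxx[y]yy_   (p2,y)→(p1,x,←)
state=p1 head=3 tape=xyx[x]xyy_   (p1,x)→(p2,z,→)
state=p2 head=4 tape=xyxz[x]yy_   (p2,x)→(p3,_,·)
state=p3 head=4 tape=xyxz[_]yy_   (p3,_)→(p2,y,←)
state=p2 head=3 tape=xyx[z]yyy_   (p2,z)→(p3,x,→)
state=p3 head=4 tape=xyxx[y]yy_   (p3,y)→(p3,_,→)
state=p3 head=5 tape=xyxx_[y]y_   (p3,y)→(p3,_,→)
state=p3 head=6 tape=xyxx__[y]_   (p3,y)→(p3,_,→)
state=p3 head=7 tape=xyxx___[_]   (p3,_)→(p2,y,←)
state=p2 head=6 tape=xyxx__[_]y   (p2,_)→(p3,z,←)
state=p3 head=5 tape=xyxx_[_]zy   (p3,_)→(p2,y,←)
state=p2 head=4 tape=xyxx[_]yzy   (p2,_)→(p3,z,←)
state=p3 head=3 tape=xyx[x]zyzy   (p3,x)→(p0,y,·)
state=p0 head=3 tape=xyx[y]zyzy
M halts after 19 transitions.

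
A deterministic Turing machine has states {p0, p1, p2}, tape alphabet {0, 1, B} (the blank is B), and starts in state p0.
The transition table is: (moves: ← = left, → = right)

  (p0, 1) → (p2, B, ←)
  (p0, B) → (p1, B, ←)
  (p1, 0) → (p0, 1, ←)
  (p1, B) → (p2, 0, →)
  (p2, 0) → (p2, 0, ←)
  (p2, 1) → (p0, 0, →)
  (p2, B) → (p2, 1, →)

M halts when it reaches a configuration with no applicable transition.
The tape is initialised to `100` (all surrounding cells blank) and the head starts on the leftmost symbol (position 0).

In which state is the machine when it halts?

p0

state=p0 head=0 tape=B[1]00   (p0,1)→(p2,B,←)
state=p2 head=-1 tape=[B]B00   (p2,B)→(p2,1,→)
state=p2 head=0 tape=1[B]00   (p2,B)→(p2,1,→)
state=p2 head=1 tape=11[0]0   (p2,0)→(p2,0,←)
state=p2 head=0 tape=1[1]00   (p2,1)→(p0,0,→)
state=p0 head=1 tape=10[0]0
No transition is defined for (p0, 0); M halts in state p0.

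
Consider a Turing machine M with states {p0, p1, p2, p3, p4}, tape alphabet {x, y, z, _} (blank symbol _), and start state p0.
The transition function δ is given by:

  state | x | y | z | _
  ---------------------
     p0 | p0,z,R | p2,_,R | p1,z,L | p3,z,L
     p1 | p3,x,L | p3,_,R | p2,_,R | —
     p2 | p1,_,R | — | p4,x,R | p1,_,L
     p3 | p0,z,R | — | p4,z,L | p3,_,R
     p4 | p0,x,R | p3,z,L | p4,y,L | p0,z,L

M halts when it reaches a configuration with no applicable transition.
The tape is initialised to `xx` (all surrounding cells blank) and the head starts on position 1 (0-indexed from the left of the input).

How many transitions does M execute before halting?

15

p0 | _x[x]__   read x → write z, move R, go to p0
p0 | _xz[_]_   read _ → write z, move L, go to p3
p3 | _x[z]z_   read z → write z, move L, go to p4
p4 | _[x]zz_   read x → write x, move R, go to p0
p0 | _x[z]z_   read z → write z, move L, go to p1
p1 | _[x]zz_   read x → write x, move L, go to p3
p3 | [_]xzz_   read _ → write _, move R, go to p3
p3 | _[x]zz_   read x → write z, move R, go to p0
p0 | _z[z]z_   read z → write z, move L, go to p1
p1 | _[z]zz_   read z → write _, move R, go to p2
p2 | __[z]z_   read z → write x, move R, go to p4
p4 | __x[z]_   read z → write y, move L, go to p4
p4 | __[x]y_   read x → write x, move R, go to p0
p0 | __x[y]_   read y → write _, move R, go to p2
p2 | __x_[_]   read _ → write _, move L, go to p1
p1 | __x[_]_
M halts after 15 transitions.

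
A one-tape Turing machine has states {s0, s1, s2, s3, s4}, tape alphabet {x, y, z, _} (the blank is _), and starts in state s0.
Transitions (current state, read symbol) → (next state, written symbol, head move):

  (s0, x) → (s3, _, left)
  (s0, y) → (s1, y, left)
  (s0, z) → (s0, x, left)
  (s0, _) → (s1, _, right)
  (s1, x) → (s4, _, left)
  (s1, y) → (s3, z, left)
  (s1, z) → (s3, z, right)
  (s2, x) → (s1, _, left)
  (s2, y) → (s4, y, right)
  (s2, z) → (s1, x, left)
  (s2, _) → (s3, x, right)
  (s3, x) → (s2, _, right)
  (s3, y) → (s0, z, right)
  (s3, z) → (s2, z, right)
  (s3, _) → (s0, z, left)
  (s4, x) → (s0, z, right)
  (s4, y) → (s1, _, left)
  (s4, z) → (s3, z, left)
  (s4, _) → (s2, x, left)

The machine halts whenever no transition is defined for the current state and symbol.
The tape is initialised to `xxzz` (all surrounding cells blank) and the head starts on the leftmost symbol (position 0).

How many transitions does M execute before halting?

s0 | ______[x]xzz   read x → write _, move left, go to s3
s3 | _____[_]_xzz   read _ → write z, move left, go to s0
s0 | ____[_]z_xzz   read _ → write _, move right, go to s1
s1 | _____[z]_xzz   read z → write z, move right, go to s3
s3 | _____z[_]xzz   read _ → write z, move left, go to s0
s0 | _____[z]zxzz   read z → write x, move left, go to s0
s0 | ____[_]xzxzz   read _ → write _, move right, go to s1
s1 | _____[x]zxzz   read x → write _, move left, go to s4
s4 | ____[_]_zxzz   read _ → write x, move left, go to s2
s2 | ___[_]x_zxzz   read _ → write x, move right, go to s3
s3 | ___x[x]_zxzz   read x → write _, move right, go to s2
s2 | ___x_[_]zxzz   read _ → write x, move right, go to s3
s3 | ___x_x[z]xzz   read z → write z, move right, go to s2
s2 | ___x_xz[x]zz   read x → write _, move left, go to s1
s1 | ___x_x[z]_zz   read z → write z, move right, go to s3
s3 | ___x_xz[_]zz   read _ → write z, move left, go to s0
s0 | ___x_x[z]zzz   read z → write x, move left, go to s0
s0 | ___x_[x]xzzz   read x → write _, move left, go to s3
s3 | ___x[_]_xzzz   read _ → write z, move left, go to s0
s0 | ___[x]z_xzzz   read x → write _, move left, go to s3
s3 | __[_]_z_xzzz   read _ → write z, move left, go to s0
s0 | _[_]z_z_xzzz   read _ → write _, move right, go to s1
s1 | __[z]_z_xzzz   read z → write z, move right, go to s3
s3 | __z[_]z_xzzz   read _ → write z, move left, go to s0
s0 | __[z]zz_xzzz   read z → write x, move left, go to s0
s0 | _[_]xzz_xzzz   read _ → write _, move right, go to s1
s1 | __[x]zz_xzzz   read x → write _, move left, go to s4
s4 | _[_]_zz_xzzz   read _ → write x, move left, go to s2
s2 | [_]x_zz_xzzz   read _ → write x, move right, go to s3
s3 | x[x]_zz_xzzz   read x → write _, move right, go to s2
s2 | x_[_]zz_xzzz   read _ → write x, move right, go to s3
s3 | x_x[z]z_xzzz   read z → write z, move right, go to s2
s2 | x_xz[z]_xzzz   read z → write x, move left, go to s1
s1 | x_x[z]x_xzzz   read z → write z, move right, go to s3
s3 | x_xz[x]_xzzz   read x → write _, move right, go to s2
s2 | x_xz_[_]xzzz   read _ → write x, move right, go to s3
s3 | x_xz_x[x]zzz   read x → write _, move right, go to s2
s2 | x_xz_x_[z]zz   read z → write x, move left, go to s1
s1 | x_xz_x[_]xzz
M halts after 38 transitions.

38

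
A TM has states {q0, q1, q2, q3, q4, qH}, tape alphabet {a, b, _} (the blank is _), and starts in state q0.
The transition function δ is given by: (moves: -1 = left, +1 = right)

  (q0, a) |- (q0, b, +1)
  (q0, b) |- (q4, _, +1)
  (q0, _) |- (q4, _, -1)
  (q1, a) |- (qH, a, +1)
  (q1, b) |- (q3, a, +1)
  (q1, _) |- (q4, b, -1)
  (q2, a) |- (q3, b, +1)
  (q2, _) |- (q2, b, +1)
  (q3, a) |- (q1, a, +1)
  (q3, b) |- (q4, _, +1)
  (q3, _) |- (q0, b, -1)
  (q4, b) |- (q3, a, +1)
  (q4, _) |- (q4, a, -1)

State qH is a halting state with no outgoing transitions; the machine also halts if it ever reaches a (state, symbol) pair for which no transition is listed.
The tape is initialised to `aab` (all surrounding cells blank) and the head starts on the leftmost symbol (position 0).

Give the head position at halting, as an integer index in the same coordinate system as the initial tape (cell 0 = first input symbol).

4

state=q0 head=0 tape=[a]ab__   (q0,a)→(q0,b,+1)
state=q0 head=1 tape=b[a]b__   (q0,a)→(q0,b,+1)
state=q0 head=2 tape=bb[b]__   (q0,b)→(q4,_,+1)
state=q4 head=3 tape=bb_[_]_   (q4,_)→(q4,a,-1)
state=q4 head=2 tape=bb[_]a_   (q4,_)→(q4,a,-1)
state=q4 head=1 tape=b[b]aa_   (q4,b)→(q3,a,+1)
state=q3 head=2 tape=ba[a]a_   (q3,a)→(q1,a,+1)
state=q1 head=3 tape=baa[a]_   (q1,a)→(qH,a,+1)
state=qH head=4 tape=baaa[_]
At halt the head is at cell 4.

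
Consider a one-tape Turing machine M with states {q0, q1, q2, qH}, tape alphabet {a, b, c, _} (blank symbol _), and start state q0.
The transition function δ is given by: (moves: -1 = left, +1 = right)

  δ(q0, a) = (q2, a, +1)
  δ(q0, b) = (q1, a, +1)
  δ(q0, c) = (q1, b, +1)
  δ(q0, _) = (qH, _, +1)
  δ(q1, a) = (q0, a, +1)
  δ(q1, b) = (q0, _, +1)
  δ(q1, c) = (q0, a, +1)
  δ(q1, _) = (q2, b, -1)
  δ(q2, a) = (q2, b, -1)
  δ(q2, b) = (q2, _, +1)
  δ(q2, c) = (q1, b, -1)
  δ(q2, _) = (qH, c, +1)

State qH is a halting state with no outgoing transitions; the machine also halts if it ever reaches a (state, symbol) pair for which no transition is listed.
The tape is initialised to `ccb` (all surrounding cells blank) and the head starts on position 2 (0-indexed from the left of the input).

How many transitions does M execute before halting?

q0 | cc[b]__   read b → write a, move +1, go to q1
q1 | cca[_]_   read _ → write b, move -1, go to q2
q2 | cc[a]b_   read a → write b, move -1, go to q2
q2 | c[c]bb_   read c → write b, move -1, go to q1
q1 | [c]bbb_   read c → write a, move +1, go to q0
q0 | a[b]bb_   read b → write a, move +1, go to q1
q1 | aa[b]b_   read b → write _, move +1, go to q0
q0 | aa_[b]_   read b → write a, move +1, go to q1
q1 | aa_a[_]   read _ → write b, move -1, go to q2
q2 | aa_[a]b   read a → write b, move -1, go to q2
q2 | aa[_]bb   read _ → write c, move +1, go to qH
qH | aac[b]b
M halts after 11 transitions.

11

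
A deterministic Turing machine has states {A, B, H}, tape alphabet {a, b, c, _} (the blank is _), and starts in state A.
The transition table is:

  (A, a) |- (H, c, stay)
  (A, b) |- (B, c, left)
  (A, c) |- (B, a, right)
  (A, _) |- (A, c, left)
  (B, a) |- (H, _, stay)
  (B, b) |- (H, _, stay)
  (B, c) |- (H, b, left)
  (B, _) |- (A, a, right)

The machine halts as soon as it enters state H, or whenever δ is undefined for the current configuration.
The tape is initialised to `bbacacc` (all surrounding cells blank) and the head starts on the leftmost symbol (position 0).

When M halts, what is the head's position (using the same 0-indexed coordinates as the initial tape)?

A | _[b]bacacc   read b → write c, move left, go to B
B | [_]cbacacc   read _ → write a, move right, go to A
A | a[c]bacacc   read c → write a, move right, go to B
B | aa[b]acacc   read b → write _, move stay, go to H
H | aa[_]acacc
At halt the head is at cell 1.

1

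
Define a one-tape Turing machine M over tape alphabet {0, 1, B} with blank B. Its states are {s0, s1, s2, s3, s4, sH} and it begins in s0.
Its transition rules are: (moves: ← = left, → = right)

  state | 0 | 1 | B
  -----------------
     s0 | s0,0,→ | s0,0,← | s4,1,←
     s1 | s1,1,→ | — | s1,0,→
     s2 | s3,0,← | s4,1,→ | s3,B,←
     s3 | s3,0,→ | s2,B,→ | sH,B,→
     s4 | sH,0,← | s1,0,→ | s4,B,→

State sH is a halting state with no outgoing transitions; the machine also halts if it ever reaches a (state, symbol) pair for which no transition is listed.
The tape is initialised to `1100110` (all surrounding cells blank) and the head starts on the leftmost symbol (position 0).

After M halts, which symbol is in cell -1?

0

s0 | BB[1]100110   read 1 → write 0, move ←, go to s0
s0 | B[B]0100110   read B → write 1, move ←, go to s4
s4 | [B]10100110   read B → write B, move →, go to s4
s4 | B[1]0100110   read 1 → write 0, move →, go to s1
s1 | B0[0]100110   read 0 → write 1, move →, go to s1
s1 | B01[1]00110
Cell -1 holds 0 when M halts.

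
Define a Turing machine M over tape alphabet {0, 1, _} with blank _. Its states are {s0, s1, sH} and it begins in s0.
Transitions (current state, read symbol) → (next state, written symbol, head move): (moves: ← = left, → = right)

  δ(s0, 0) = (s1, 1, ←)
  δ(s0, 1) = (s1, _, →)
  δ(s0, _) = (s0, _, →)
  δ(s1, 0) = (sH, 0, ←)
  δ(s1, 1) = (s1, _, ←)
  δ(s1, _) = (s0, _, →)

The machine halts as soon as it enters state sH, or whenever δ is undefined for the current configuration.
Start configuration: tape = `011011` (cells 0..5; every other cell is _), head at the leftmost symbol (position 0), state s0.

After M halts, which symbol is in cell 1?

_

state=s0 head=0 tape=_[0]11011   (s0,0)→(s1,1,←)
state=s1 head=-1 tape=[_]111011   (s1,_)→(s0,_,→)
state=s0 head=0 tape=_[1]11011   (s0,1)→(s1,_,→)
state=s1 head=1 tape=__[1]1011   (s1,1)→(s1,_,←)
state=s1 head=0 tape=_[_]_1011   (s1,_)→(s0,_,→)
state=s0 head=1 tape=__[_]1011   (s0,_)→(s0,_,→)
state=s0 head=2 tape=___[1]011   (s0,1)→(s1,_,→)
state=s1 head=3 tape=____[0]11   (s1,0)→(sH,0,←)
state=sH head=2 tape=___[_]011
Cell 1 holds _ when M halts.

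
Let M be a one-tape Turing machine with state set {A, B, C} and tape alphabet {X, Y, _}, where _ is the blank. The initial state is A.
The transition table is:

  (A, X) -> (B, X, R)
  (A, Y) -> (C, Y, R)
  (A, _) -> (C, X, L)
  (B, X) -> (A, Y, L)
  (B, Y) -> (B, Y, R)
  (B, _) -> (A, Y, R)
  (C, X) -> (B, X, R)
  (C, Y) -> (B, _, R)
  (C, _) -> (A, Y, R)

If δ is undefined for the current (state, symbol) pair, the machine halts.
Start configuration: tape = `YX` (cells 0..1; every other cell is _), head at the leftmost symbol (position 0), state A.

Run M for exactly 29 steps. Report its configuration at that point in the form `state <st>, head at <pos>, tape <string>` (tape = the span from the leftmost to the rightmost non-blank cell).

state=A head=0 tape=[Y]X____   (A,Y)→(C,Y,R)
state=C head=1 tape=Y[X]____   (C,X)→(B,X,R)
state=B head=2 tape=YX[_]___   (B,_)→(A,Y,R)
state=A head=3 tape=YXY[_]__   (A,_)→(C,X,L)
state=C head=2 tape=YX[Y]X__   (C,Y)→(B,_,R)
state=B head=3 tape=YX_[X]__   (B,X)→(A,Y,L)
state=A head=2 tape=YX[_]Y__   (A,_)→(C,X,L)
state=C head=1 tape=Y[X]XY__   (C,X)→(B,X,R)
state=B head=2 tape=YX[X]Y__   (B,X)→(A,Y,L)
state=A head=1 tape=Y[X]YY__   (A,X)→(B,X,R)
state=B head=2 tape=YX[Y]Y__   (B,Y)→(B,Y,R)
state=B head=3 tape=YXY[Y]__   (B,Y)→(B,Y,R)
state=B head=4 tape=YXYY[_]_   (B,_)→(A,Y,R)
state=A head=5 tape=YXYYY[_]   (A,_)→(C,X,L)
state=C head=4 tape=YXYY[Y]X   (C,Y)→(B,_,R)
state=B head=5 tape=YXYY_[X]   (B,X)→(A,Y,L)
state=A head=4 tape=YXYY[_]Y   (A,_)→(C,X,L)
state=C head=3 tape=YXY[Y]XY   (C,Y)→(B,_,R)
state=B head=4 tape=YXY_[X]Y   (B,X)→(A,Y,L)
state=A head=3 tape=YXY[_]YY   (A,_)→(C,X,L)
state=C head=2 tape=YX[Y]XYY   (C,Y)→(B,_,R)
state=B head=3 tape=YX_[X]YY   (B,X)→(A,Y,L)
state=A head=2 tape=YX[_]YYY   (A,_)→(C,X,L)
state=C head=1 tape=Y[X]XYYY   (C,X)→(B,X,R)
state=B head=2 tape=YX[X]YYY   (B,X)→(A,Y,L)
state=A head=1 tape=Y[X]YYYY   (A,X)→(B,X,R)
state=B head=2 tape=YX[Y]YYY   (B,Y)→(B,Y,R)
state=B head=3 tape=YXY[Y]YY   (B,Y)→(B,Y,R)
state=B head=4 tape=YXYY[Y]Y   (B,Y)→(B,Y,R)
state=B head=5 tape=YXYYY[Y]
After 29 steps: state B, head at 5, tape YXYYYY.

state B, head at 5, tape YXYYYY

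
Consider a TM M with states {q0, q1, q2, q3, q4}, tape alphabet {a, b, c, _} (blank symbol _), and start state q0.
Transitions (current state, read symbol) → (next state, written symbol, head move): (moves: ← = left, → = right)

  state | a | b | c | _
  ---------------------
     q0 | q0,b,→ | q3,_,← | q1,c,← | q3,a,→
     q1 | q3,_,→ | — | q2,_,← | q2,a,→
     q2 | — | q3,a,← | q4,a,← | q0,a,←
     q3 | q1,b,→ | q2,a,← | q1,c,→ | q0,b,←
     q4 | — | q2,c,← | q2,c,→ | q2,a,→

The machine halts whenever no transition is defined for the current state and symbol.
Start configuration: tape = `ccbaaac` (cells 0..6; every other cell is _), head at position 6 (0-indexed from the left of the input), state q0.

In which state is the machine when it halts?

q2

q0 | ccbaaa[c]____   read c → write c, move ←, go to q1
q1 | ccbaa[a]c____   read a → write _, move →, go to q3
q3 | ccbaa_[c]____   read c → write c, move →, go to q1
q1 | ccbaa_c[_]___   read _ → write a, move →, go to q2
q2 | ccbaa_ca[_]__   read _ → write a, move ←, go to q0
q0 | ccbaa_c[a]a__   read a → write b, move →, go to q0
q0 | ccbaa_cb[a]__   read a → write b, move →, go to q0
q0 | ccbaa_cbb[_]_   read _ → write a, move →, go to q3
q3 | ccbaa_cbba[_]   read _ → write b, move ←, go to q0
q0 | ccbaa_cbb[a]b   read a → write b, move →, go to q0
q0 | ccbaa_cbbb[b]   read b → write _, move ←, go to q3
q3 | ccbaa_cbb[b]_   read b → write a, move ←, go to q2
q2 | ccbaa_cb[b]a_   read b → write a, move ←, go to q3
q3 | ccbaa_c[b]aa_   read b → write a, move ←, go to q2
q2 | ccbaa_[c]aaa_   read c → write a, move ←, go to q4
q4 | ccbaa[_]aaaa_   read _ → write a, move →, go to q2
q2 | ccbaaa[a]aaa_
No transition is defined for (q2, a); M halts in state q2.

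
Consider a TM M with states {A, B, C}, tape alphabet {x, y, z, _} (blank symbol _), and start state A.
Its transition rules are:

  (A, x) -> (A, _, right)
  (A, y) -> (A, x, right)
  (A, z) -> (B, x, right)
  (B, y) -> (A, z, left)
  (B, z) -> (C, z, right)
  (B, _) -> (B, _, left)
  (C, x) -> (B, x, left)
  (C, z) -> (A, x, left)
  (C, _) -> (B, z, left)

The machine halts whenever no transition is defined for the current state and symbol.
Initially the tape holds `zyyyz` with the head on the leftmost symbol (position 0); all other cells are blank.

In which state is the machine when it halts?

B

A | [z]yyyz_   read z → write x, move right, go to B
B | x[y]yyz_   read y → write z, move left, go to A
A | [x]zyyz_   read x → write _, move right, go to A
A | _[z]yyz_   read z → write x, move right, go to B
B | _x[y]yz_   read y → write z, move left, go to A
A | _[x]zyz_   read x → write _, move right, go to A
A | __[z]yz_   read z → write x, move right, go to B
B | __x[y]z_   read y → write z, move left, go to A
A | __[x]zz_   read x → write _, move right, go to A
A | ___[z]z_   read z → write x, move right, go to B
B | ___x[z]_   read z → write z, move right, go to C
C | ___xz[_]   read _ → write z, move left, go to B
B | ___x[z]z   read z → write z, move right, go to C
C | ___xz[z]   read z → write x, move left, go to A
A | ___x[z]x   read z → write x, move right, go to B
B | ___xx[x]
No transition is defined for (B, x); M halts in state B.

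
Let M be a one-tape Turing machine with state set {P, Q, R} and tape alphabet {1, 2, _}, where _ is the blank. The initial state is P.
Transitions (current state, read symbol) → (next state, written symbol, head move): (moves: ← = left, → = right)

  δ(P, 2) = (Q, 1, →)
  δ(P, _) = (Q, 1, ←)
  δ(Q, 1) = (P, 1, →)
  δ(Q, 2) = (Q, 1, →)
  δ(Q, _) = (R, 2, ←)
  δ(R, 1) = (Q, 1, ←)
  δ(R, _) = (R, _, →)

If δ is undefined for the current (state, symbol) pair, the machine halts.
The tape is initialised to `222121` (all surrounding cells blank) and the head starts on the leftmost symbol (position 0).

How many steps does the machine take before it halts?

8

P | [2]22121_   read 2 → write 1, move →, go to Q
Q | 1[2]2121_   read 2 → write 1, move →, go to Q
Q | 11[2]121_   read 2 → write 1, move →, go to Q
Q | 111[1]21_   read 1 → write 1, move →, go to P
P | 1111[2]1_   read 2 → write 1, move →, go to Q
Q | 11111[1]_   read 1 → write 1, move →, go to P
P | 111111[_]   read _ → write 1, move ←, go to Q
Q | 11111[1]1   read 1 → write 1, move →, go to P
P | 111111[1]
M halts after 8 transitions.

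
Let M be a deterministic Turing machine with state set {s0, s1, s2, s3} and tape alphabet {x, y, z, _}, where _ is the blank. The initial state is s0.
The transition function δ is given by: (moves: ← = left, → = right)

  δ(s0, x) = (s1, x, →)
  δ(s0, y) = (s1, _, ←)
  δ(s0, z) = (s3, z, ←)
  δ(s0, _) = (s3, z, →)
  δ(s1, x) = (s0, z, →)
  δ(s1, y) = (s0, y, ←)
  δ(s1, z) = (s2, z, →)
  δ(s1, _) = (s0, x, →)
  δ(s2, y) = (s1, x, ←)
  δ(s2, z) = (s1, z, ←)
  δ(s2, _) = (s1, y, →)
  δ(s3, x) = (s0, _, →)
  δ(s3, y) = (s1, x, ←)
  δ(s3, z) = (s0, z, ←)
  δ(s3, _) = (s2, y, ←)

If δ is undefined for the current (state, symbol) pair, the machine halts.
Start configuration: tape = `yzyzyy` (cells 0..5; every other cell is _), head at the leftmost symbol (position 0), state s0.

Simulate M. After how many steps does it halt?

state=s0 head=0 tape=___[y]zyzyy   (s0,y)→(s1,_,←)
state=s1 head=-1 tape=__[_]_zyzyy   (s1,_)→(s0,x,→)
state=s0 head=0 tape=__x[_]zyzyy   (s0,_)→(s3,z,→)
state=s3 head=1 tape=__xz[z]yzyy   (s3,z)→(s0,z,←)
state=s0 head=0 tape=__x[z]zyzyy   (s0,z)→(s3,z,←)
state=s3 head=-1 tape=__[x]zzyzyy   (s3,x)→(s0,_,→)
state=s0 head=0 tape=___[z]zyzyy   (s0,z)→(s3,z,←)
state=s3 head=-1 tape=__[_]zzyzyy   (s3,_)→(s2,y,←)
state=s2 head=-2 tape=_[_]yzzyzyy   (s2,_)→(s1,y,→)
state=s1 head=-1 tape=_y[y]zzyzyy   (s1,y)→(s0,y,←)
state=s0 head=-2 tape=_[y]yzzyzyy   (s0,y)→(s1,_,←)
state=s1 head=-3 tape=[_]_yzzyzyy   (s1,_)→(s0,x,→)
state=s0 head=-2 tape=x[_]yzzyzyy   (s0,_)→(s3,z,→)
state=s3 head=-1 tape=xz[y]zzyzyy   (s3,y)→(s1,x,←)
state=s1 head=-2 tape=x[z]xzzyzyy   (s1,z)→(s2,z,→)
state=s2 head=-1 tape=xz[x]zzyzyy
M halts after 15 transitions.

15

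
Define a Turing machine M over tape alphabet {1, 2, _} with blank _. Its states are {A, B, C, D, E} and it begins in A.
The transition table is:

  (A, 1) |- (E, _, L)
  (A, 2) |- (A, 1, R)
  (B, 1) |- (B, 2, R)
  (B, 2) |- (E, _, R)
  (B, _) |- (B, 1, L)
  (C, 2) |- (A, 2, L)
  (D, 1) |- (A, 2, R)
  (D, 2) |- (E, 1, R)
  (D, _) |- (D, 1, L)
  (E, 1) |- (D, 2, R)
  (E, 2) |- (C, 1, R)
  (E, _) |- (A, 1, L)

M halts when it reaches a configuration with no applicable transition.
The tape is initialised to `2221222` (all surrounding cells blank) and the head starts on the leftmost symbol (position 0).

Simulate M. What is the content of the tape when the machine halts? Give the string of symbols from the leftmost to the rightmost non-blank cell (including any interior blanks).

A | [2]221222_   read 2 → write 1, move R, go to A
A | 1[2]21222_   read 2 → write 1, move R, go to A
A | 11[2]1222_   read 2 → write 1, move R, go to A
A | 111[1]222_   read 1 → write _, move L, go to E
E | 11[1]_222_   read 1 → write 2, move R, go to D
D | 112[_]222_   read _ → write 1, move L, go to D
D | 11[2]1222_   read 2 → write 1, move R, go to E
E | 111[1]222_   read 1 → write 2, move R, go to D
D | 1112[2]22_   read 2 → write 1, move R, go to E
E | 11121[2]2_   read 2 → write 1, move R, go to C
C | 111211[2]_   read 2 → write 2, move L, go to A
A | 11121[1]2_   read 1 → write _, move L, go to E
E | 1112[1]_2_   read 1 → write 2, move R, go to D
D | 11122[_]2_   read _ → write 1, move L, go to D
D | 1112[2]12_   read 2 → write 1, move R, go to E
E | 11121[1]2_   read 1 → write 2, move R, go to D
D | 111212[2]_   read 2 → write 1, move R, go to E
E | 1112121[_]   read _ → write 1, move L, go to A
A | 111212[1]1   read 1 → write _, move L, go to E
E | 11121[2]_1   read 2 → write 1, move R, go to C
C | 111211[_]1
The non-blank tape span at halt is 111211_1.

111211_1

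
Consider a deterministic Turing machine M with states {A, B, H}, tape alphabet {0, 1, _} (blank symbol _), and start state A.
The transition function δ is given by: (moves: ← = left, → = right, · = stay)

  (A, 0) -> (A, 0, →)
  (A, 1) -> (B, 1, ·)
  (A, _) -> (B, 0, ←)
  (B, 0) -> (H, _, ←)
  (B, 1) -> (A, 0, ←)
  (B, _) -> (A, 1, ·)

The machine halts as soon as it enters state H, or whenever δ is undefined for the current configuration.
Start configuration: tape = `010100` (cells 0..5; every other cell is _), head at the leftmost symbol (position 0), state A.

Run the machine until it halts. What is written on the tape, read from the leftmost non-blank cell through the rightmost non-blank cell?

state=A head=0 tape=[0]10100_   (A,0)→(A,0,→)
state=A head=1 tape=0[1]0100_   (A,1)→(B,1,·)
state=B head=1 tape=0[1]0100_   (B,1)→(A,0,←)
state=A head=0 tape=[0]00100_   (A,0)→(A,0,→)
state=A head=1 tape=0[0]0100_   (A,0)→(A,0,→)
state=A head=2 tape=00[0]100_   (A,0)→(A,0,→)
state=A head=3 tape=000[1]00_   (A,1)→(B,1,·)
state=B head=3 tape=000[1]00_   (B,1)→(A,0,←)
state=A head=2 tape=00[0]000_   (A,0)→(A,0,→)
state=A head=3 tape=000[0]00_   (A,0)→(A,0,→)
state=A head=4 tape=0000[0]0_   (A,0)→(A,0,→)
state=A head=5 tape=00000[0]_   (A,0)→(A,0,→)
state=A head=6 tape=000000[_]   (A,_)→(B,0,←)
state=B head=5 tape=00000[0]0   (B,0)→(H,_,←)
state=H head=4 tape=0000[0]_0
The non-blank tape span at halt is 00000_0.

00000_0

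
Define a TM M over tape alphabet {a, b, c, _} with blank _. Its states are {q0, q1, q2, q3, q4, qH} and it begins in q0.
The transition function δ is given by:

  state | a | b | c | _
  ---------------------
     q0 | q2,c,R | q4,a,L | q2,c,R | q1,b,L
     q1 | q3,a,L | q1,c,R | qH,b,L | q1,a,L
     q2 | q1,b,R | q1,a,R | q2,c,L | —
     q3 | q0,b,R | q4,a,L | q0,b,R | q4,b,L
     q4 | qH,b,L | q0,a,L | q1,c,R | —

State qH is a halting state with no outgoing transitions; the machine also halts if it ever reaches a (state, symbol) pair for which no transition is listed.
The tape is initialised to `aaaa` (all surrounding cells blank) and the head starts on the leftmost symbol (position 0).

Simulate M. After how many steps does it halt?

q0 | [a]aaa__   read a → write c, move R, go to q2
q2 | c[a]aa__   read a → write b, move R, go to q1
q1 | cb[a]a__   read a → write a, move L, go to q3
q3 | c[b]aa__   read b → write a, move L, go to q4
q4 | [c]aaa__   read c → write c, move R, go to q1
q1 | c[a]aa__   read a → write a, move L, go to q3
q3 | [c]aaa__   read c → write b, move R, go to q0
q0 | b[a]aa__   read a → write c, move R, go to q2
q2 | bc[a]a__   read a → write b, move R, go to q1
q1 | bcb[a]__   read a → write a, move L, go to q3
q3 | bc[b]a__   read b → write a, move L, go to q4
q4 | b[c]aa__   read c → write c, move R, go to q1
q1 | bc[a]a__   read a → write a, move L, go to q3
q3 | b[c]aa__   read c → write b, move R, go to q0
q0 | bb[a]a__   read a → write c, move R, go to q2
q2 | bbc[a]__   read a → write b, move R, go to q1
q1 | bbcb[_]_   read _ → write a, move L, go to q1
q1 | bbc[b]a_   read b → write c, move R, go to q1
q1 | bbcc[a]_   read a → write a, move L, go to q3
q3 | bbc[c]a_   read c → write b, move R, go to q0
q0 | bbcb[a]_   read a → write c, move R, go to q2
q2 | bbcbc[_]
M halts after 21 transitions.

21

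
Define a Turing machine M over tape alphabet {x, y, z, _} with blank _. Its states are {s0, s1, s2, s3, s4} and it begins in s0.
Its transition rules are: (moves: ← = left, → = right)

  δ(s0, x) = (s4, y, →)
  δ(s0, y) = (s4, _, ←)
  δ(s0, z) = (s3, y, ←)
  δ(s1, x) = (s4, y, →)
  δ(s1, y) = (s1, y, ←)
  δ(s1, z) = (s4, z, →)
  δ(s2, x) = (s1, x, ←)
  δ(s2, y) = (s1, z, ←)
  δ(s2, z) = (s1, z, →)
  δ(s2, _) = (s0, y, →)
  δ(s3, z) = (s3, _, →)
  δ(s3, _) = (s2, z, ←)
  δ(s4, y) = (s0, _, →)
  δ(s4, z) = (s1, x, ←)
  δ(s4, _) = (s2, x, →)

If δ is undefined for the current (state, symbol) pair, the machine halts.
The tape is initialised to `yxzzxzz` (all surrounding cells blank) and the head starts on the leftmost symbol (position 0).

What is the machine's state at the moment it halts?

state=s0 head=0 tape=_[y]xzzxzz   (s0,y)→(s4,_,←)
state=s4 head=-1 tape=[_]_xzzxzz   (s4,_)→(s2,x,→)
state=s2 head=0 tape=x[_]xzzxzz   (s2,_)→(s0,y,→)
state=s0 head=1 tape=xy[x]zzxzz   (s0,x)→(s4,y,→)
state=s4 head=2 tape=xyy[z]zxzz   (s4,z)→(s1,x,←)
state=s1 head=1 tape=xy[y]xzxzz   (s1,y)→(s1,y,←)
state=s1 head=0 tape=x[y]yxzxzz   (s1,y)→(s1,y,←)
state=s1 head=-1 tape=[x]yyxzxzz   (s1,x)→(s4,y,→)
state=s4 head=0 tape=y[y]yxzxzz   (s4,y)→(s0,_,→)
state=s0 head=1 tape=y_[y]xzxzz   (s0,y)→(s4,_,←)
state=s4 head=0 tape=y[_]_xzxzz   (s4,_)→(s2,x,→)
state=s2 head=1 tape=yx[_]xzxzz   (s2,_)→(s0,y,→)
state=s0 head=2 tape=yxy[x]zxzz   (s0,x)→(s4,y,→)
state=s4 head=3 tape=yxyy[z]xzz   (s4,z)→(s1,x,←)
state=s1 head=2 tape=yxy[y]xxzz   (s1,y)→(s1,y,←)
state=s1 head=1 tape=yx[y]yxxzz   (s1,y)→(s1,y,←)
state=s1 head=0 tape=y[x]yyxxzz   (s1,x)→(s4,y,→)
state=s4 head=1 tape=yy[y]yxxzz   (s4,y)→(s0,_,→)
state=s0 head=2 tape=yy_[y]xxzz   (s0,y)→(s4,_,←)
state=s4 head=1 tape=yy[_]_xxzz   (s4,_)→(s2,x,→)
state=s2 head=2 tape=yyx[_]xxzz   (s2,_)→(s0,y,→)
state=s0 head=3 tape=yyxy[x]xzz   (s0,x)→(s4,y,→)
state=s4 head=4 tape=yyxyy[x]zz
No transition is defined for (s4, x); M halts in state s4.

s4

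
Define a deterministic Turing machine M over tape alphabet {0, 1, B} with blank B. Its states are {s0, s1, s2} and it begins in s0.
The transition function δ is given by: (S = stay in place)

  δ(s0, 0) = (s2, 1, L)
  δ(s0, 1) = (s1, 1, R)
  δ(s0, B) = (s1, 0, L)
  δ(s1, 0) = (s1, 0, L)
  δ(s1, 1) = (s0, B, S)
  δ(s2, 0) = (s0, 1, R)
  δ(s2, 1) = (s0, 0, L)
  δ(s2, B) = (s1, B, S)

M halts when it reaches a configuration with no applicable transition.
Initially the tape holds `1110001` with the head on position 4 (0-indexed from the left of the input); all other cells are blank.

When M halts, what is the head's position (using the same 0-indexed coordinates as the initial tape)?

-1

state=s0 head=4 tape=B1110[0]01   (s0,0)→(s2,1,L)
state=s2 head=3 tape=B111[0]101   (s2,0)→(s0,1,R)
state=s0 head=4 tape=B1111[1]01   (s0,1)→(s1,1,R)
state=s1 head=5 tape=B11111[0]1   (s1,0)→(s1,0,L)
state=s1 head=4 tape=B1111[1]01   (s1,1)→(s0,B,S)
state=s0 head=4 tape=B1111[B]01   (s0,B)→(s1,0,L)
state=s1 head=3 tape=B111[1]001   (s1,1)→(s0,B,S)
state=s0 head=3 tape=B111[B]001   (s0,B)→(s1,0,L)
state=s1 head=2 tape=B11[1]0001   (s1,1)→(s0,B,S)
state=s0 head=2 tape=B11[B]0001   (s0,B)→(s1,0,L)
state=s1 head=1 tape=B1[1]00001   (s1,1)→(s0,B,S)
state=s0 head=1 tape=B1[B]00001   (s0,B)→(s1,0,L)
state=s1 head=0 tape=B[1]000001   (s1,1)→(s0,B,S)
state=s0 head=0 tape=B[B]000001   (s0,B)→(s1,0,L)
state=s1 head=-1 tape=[B]0000001
At halt the head is at cell -1.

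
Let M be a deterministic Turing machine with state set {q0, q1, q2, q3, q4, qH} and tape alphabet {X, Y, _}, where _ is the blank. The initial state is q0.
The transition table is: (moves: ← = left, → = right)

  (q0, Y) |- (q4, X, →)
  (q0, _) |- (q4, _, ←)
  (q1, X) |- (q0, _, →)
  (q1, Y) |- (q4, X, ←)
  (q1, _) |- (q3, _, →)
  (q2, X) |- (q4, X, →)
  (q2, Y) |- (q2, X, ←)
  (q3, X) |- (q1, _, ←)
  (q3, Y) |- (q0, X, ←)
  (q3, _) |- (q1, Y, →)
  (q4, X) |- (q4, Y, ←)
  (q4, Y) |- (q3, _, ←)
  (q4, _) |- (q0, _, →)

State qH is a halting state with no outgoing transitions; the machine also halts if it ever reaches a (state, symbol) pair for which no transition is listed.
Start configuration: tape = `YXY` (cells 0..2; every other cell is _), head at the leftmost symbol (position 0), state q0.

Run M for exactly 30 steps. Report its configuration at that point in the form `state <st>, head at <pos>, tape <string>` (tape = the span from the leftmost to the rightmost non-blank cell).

state q4, head at 2, tape Y_Y

q0 | _[Y]XY_   read Y → write X, move →, go to q4
q4 | _X[X]Y_   read X → write Y, move ←, go to q4
q4 | _[X]YY_   read X → write Y, move ←, go to q4
q4 | [_]YYY_   read _ → write _, move →, go to q0
q0 | _[Y]YY_   read Y → write X, move →, go to q4
q4 | _X[Y]Y_   read Y → write _, move ←, go to q3
q3 | _[X]_Y_   read X → write _, move ←, go to q1
q1 | [_]__Y_   read _ → write _, move →, go to q3
q3 | _[_]_Y_   read _ → write Y, move →, go to q1
q1 | _Y[_]Y_   read _ → write _, move →, go to q3
q3 | _Y_[Y]_   read Y → write X, move ←, go to q0
q0 | _Y[_]X_   read _ → write _, move ←, go to q4
q4 | _[Y]_X_   read Y → write _, move ←, go to q3
q3 | [_]__X_   read _ → write Y, move →, go to q1
q1 | Y[_]_X_   read _ → write _, move →, go to q3
q3 | Y_[_]X_   read _ → write Y, move →, go to q1
q1 | Y_Y[X]_   read X → write _, move →, go to q0
q0 | Y_Y_[_]   read _ → write _, move ←, go to q4
q4 | Y_Y[_]_   read _ → write _, move →, go to q0
q0 | Y_Y_[_]   read _ → write _, move ←, go to q4
q4 | Y_Y[_]_   read _ → write _, move →, go to q0
q0 | Y_Y_[_]   read _ → write _, move ←, go to q4
q4 | Y_Y[_]_   read _ → write _, move →, go to q0
q0 | Y_Y_[_]   read _ → write _, move ←, go to q4
q4 | Y_Y[_]_   read _ → write _, move →, go to q0
q0 | Y_Y_[_]   read _ → write _, move ←, go to q4
q4 | Y_Y[_]_   read _ → write _, move →, go to q0
q0 | Y_Y_[_]   read _ → write _, move ←, go to q4
q4 | Y_Y[_]_   read _ → write _, move →, go to q0
q0 | Y_Y_[_]   read _ → write _, move ←, go to q4
q4 | Y_Y[_]_
After 30 steps: state q4, head at 2, tape Y_Y.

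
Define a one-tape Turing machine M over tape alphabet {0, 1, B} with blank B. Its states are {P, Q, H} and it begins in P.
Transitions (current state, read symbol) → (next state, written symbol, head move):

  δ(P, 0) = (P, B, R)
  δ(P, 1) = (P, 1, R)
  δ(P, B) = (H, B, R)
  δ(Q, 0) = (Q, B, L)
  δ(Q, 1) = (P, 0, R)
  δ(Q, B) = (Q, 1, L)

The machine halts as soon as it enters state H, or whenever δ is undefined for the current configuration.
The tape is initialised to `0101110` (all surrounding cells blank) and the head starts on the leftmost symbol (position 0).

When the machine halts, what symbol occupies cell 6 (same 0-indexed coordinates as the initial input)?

P | [0]101110BB   read 0 → write B, move R, go to P
P | B[1]01110BB   read 1 → write 1, move R, go to P
P | B1[0]1110BB   read 0 → write B, move R, go to P
P | B1B[1]110BB   read 1 → write 1, move R, go to P
P | B1B1[1]10BB   read 1 → write 1, move R, go to P
P | B1B11[1]0BB   read 1 → write 1, move R, go to P
P | B1B111[0]BB   read 0 → write B, move R, go to P
P | B1B111B[B]B   read B → write B, move R, go to H
H | B1B111BB[B]
Cell 6 holds B when M halts.

B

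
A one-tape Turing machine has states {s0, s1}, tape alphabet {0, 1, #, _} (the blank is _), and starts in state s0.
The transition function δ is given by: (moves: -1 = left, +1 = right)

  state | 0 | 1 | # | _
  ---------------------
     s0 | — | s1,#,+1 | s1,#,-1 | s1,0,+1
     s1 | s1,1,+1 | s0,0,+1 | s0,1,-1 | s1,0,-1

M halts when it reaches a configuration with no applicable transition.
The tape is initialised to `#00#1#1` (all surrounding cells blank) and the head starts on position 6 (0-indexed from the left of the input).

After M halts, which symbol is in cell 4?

state=s0 head=6 tape=#00#1#[1]__   (s0,1)→(s1,#,+1)
state=s1 head=7 tape=#00#1##[_]_   (s1,_)→(s1,0,-1)
state=s1 head=6 tape=#00#1#[#]0_   (s1,#)→(s0,1,-1)
state=s0 head=5 tape=#00#1[#]10_   (s0,#)→(s1,#,-1)
state=s1 head=4 tape=#00#[1]#10_   (s1,1)→(s0,0,+1)
state=s0 head=5 tape=#00#0[#]10_   (s0,#)→(s1,#,-1)
state=s1 head=4 tape=#00#[0]#10_   (s1,0)→(s1,1,+1)
state=s1 head=5 tape=#00#1[#]10_   (s1,#)→(s0,1,-1)
state=s0 head=4 tape=#00#[1]110_   (s0,1)→(s1,#,+1)
state=s1 head=5 tape=#00##[1]10_   (s1,1)→(s0,0,+1)
state=s0 head=6 tape=#00##0[1]0_   (s0,1)→(s1,#,+1)
state=s1 head=7 tape=#00##0#[0]_   (s1,0)→(s1,1,+1)
state=s1 head=8 tape=#00##0#1[_]   (s1,_)→(s1,0,-1)
state=s1 head=7 tape=#00##0#[1]0   (s1,1)→(s0,0,+1)
state=s0 head=8 tape=#00##0#0[0]
Cell 4 holds # when M halts.

#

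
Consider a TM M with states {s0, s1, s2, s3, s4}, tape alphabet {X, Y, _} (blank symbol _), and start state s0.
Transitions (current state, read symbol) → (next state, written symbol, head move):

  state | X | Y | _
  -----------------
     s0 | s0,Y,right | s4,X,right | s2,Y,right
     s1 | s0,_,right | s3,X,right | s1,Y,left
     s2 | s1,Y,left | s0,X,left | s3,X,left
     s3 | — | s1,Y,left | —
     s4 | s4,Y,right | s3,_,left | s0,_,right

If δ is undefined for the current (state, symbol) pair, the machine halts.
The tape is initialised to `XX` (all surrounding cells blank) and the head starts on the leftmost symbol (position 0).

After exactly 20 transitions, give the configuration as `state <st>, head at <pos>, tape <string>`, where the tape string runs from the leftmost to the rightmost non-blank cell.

state s3, head at 4, tape Y_X_X_X

state=s0 head=0 tape=[X]X_____   (s0,X)→(s0,Y,right)
state=s0 head=1 tape=Y[X]_____   (s0,X)→(s0,Y,right)
state=s0 head=2 tape=YY[_]____   (s0,_)→(s2,Y,right)
state=s2 head=3 tape=YYY[_]___   (s2,_)→(s3,X,left)
state=s3 head=2 tape=YY[Y]X___   (s3,Y)→(s1,Y,left)
state=s1 head=1 tape=Y[Y]YX___   (s1,Y)→(s3,X,right)
state=s3 head=2 tape=YX[Y]X___   (s3,Y)→(s1,Y,left)
state=s1 head=1 tape=Y[X]YX___   (s1,X)→(s0,_,right)
state=s0 head=2 tape=Y_[Y]X___   (s0,Y)→(s4,X,right)
state=s4 head=3 tape=Y_X[X]___   (s4,X)→(s4,Y,right)
state=s4 head=4 tape=Y_XY[_]__   (s4,_)→(s0,_,right)
state=s0 head=5 tape=Y_XY_[_]_   (s0,_)→(s2,Y,right)
state=s2 head=6 tape=Y_XY_Y[_]   (s2,_)→(s3,X,left)
state=s3 head=5 tape=Y_XY_[Y]X   (s3,Y)→(s1,Y,left)
state=s1 head=4 tape=Y_XY[_]YX   (s1,_)→(s1,Y,left)
state=s1 head=3 tape=Y_X[Y]YYX   (s1,Y)→(s3,X,right)
state=s3 head=4 tape=Y_XX[Y]YX   (s3,Y)→(s1,Y,left)
state=s1 head=3 tape=Y_X[X]YYX   (s1,X)→(s0,_,right)
state=s0 head=4 tape=Y_X_[Y]YX   (s0,Y)→(s4,X,right)
state=s4 head=5 tape=Y_X_X[Y]X   (s4,Y)→(s3,_,left)
state=s3 head=4 tape=Y_X_[X]_X
After 20 steps: state s3, head at 4, tape Y_X_X_X.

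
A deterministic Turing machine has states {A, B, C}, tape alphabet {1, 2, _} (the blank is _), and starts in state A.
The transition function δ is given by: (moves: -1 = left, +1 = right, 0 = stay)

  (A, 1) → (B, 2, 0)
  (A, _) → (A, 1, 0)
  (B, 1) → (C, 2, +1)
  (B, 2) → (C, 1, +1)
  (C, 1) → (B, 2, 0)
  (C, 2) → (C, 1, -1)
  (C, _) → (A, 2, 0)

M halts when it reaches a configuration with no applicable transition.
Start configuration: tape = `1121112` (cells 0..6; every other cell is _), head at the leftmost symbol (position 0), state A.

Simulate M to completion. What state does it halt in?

A | [1]121112_   read 1 → write 2, move 0, go to B
B | [2]121112_   read 2 → write 1, move +1, go to C
C | 1[1]21112_   read 1 → write 2, move 0, go to B
B | 1[2]21112_   read 2 → write 1, move +1, go to C
C | 11[2]1112_   read 2 → write 1, move -1, go to C
C | 1[1]11112_   read 1 → write 2, move 0, go to B
B | 1[2]11112_   read 2 → write 1, move +1, go to C
C | 11[1]1112_   read 1 → write 2, move 0, go to B
B | 11[2]1112_   read 2 → write 1, move +1, go to C
C | 111[1]112_   read 1 → write 2, move 0, go to B
B | 111[2]112_   read 2 → write 1, move +1, go to C
C | 1111[1]12_   read 1 → write 2, move 0, go to B
B | 1111[2]12_   read 2 → write 1, move +1, go to C
C | 11111[1]2_   read 1 → write 2, move 0, go to B
B | 11111[2]2_   read 2 → write 1, move +1, go to C
C | 111111[2]_   read 2 → write 1, move -1, go to C
C | 11111[1]1_   read 1 → write 2, move 0, go to B
B | 11111[2]1_   read 2 → write 1, move +1, go to C
C | 111111[1]_   read 1 → write 2, move 0, go to B
B | 111111[2]_   read 2 → write 1, move +1, go to C
C | 1111111[_]   read _ → write 2, move 0, go to A
A | 1111111[2]
No transition is defined for (A, 2); M halts in state A.

A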